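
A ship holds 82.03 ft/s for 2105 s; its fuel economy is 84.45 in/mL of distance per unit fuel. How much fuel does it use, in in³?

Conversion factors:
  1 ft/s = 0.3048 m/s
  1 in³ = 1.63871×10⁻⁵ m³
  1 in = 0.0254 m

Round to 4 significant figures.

82.03 ft/s → 25.0027 m/s
d = v × t = 25.0027 × 2105 = 52630.7 m
84.45 in/mL → 2.14503×10⁶ m/m³
V = d / (distance per unit fuel) = 52630.7 / 2.14503×10⁶ = 0.0245361 m³
In in³: 0.0245361 / 1.63871×10⁻⁵ = 1497.28 in³

1497 in³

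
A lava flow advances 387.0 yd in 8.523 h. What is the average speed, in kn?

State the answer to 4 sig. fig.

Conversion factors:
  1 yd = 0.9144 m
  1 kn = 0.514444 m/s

387.0 yd × 0.9144 → 353.873 m
8.523 h × 3600 → 30682.8 s
v = d / t = 353.873 m / 30682.8 s = 0.0115333 m/s
0.0115333 m/s ÷ (0.514444 m/s/kn) = 0.022419 kn

0.02242 kn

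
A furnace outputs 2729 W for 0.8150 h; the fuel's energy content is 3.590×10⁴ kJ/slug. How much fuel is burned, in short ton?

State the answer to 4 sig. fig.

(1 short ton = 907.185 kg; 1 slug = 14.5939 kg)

0.003588 short ton

0.8150 h → 2934 s
E = P × t = 2729 × 2934 = 8.00689×10⁶ J
3.590×10⁴ kJ/slug → 2.45993×10⁶ J/kg
m = E / e_s = 8.00689×10⁶ / 2.45993×10⁶ = 3.25493 kg
In short ton: 3.25493 / 907.185 = 0.00358795 short ton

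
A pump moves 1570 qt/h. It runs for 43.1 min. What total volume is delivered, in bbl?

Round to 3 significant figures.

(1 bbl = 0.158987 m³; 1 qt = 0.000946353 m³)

6.71 bbl

1570 qt/h → 4.12715×10⁻⁴ m³/s
43.1 min → 2586 s
V = Q × t = 4.12715×10⁻⁴ × 2586 = 1.06728 m³
In bbl: 1.06728 / 0.158987 = 6.713 bbl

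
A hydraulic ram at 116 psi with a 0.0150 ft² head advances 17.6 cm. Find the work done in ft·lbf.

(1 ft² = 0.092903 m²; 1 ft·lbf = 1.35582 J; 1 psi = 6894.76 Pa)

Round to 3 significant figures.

116 psi → 799792 Pa
0.0150 ft² → 0.00139354 m²
F = P × A = 799792 × 0.00139354 = 1114.54 N
17.6 cm → 0.176 m
W = F × d = 1114.54 × 0.176 = 196.159 J
In ft·lbf: 196.159 / 1.35582 = 144.679 ft·lbf

145 ft·lbf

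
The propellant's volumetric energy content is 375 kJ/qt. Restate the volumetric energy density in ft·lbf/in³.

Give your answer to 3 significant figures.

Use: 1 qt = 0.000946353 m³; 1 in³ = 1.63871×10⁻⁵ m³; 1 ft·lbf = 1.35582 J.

4790 ft·lbf/in³

375 kJ/qt × 1000 J/kJ ÷ 0.000946353 m³/qt = 3.96258×10⁸ J/m³
3.96258×10⁸ J/m³ ÷ 1.35582 J/ft·lbf × 1.63871×10⁻⁵ m³/in³ = 4789.37 ft·lbf/in³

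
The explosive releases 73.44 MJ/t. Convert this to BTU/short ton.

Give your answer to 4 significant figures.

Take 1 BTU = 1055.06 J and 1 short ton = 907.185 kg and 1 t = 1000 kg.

6.315×10⁴ BTU/short ton

73.44 MJ/t × 1000000 J/MJ ÷ 1000 kg/t = 73440 J/kg
73440 J/kg ÷ 1055.06 J/BTU × 907.185 kg/short ton = 63146.8 BTU/short ton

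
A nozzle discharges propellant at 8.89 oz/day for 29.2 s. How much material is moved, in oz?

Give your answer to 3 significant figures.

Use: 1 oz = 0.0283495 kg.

0.00300 oz

8.89 oz/day → 2.91698×10⁻⁶ kg/s
m = ṁ × t = 2.91698×10⁻⁶ × 29.2 = 8.51758×10⁻⁵ kg
In oz: 8.51758×10⁻⁵ / 0.0283495 = 0.00300449 oz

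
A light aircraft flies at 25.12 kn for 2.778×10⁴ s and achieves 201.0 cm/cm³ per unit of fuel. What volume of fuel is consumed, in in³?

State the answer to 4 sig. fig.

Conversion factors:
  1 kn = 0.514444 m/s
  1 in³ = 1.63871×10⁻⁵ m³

25.12 kn → 12.9228 m/s
d = v × t = 12.9228 × 27780 = 358995 m
201.0 cm/cm³ → 2.01×10⁶ m/m³
V = d / (distance per unit fuel) = 358995 / 2.01×10⁶ = 0.178604 m³
In in³: 0.178604 / 1.63871×10⁻⁵ = 10899.1 in³

1.090×10⁴ in³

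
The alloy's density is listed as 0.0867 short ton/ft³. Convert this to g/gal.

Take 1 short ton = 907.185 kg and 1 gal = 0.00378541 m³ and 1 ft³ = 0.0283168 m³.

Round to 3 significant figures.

1.05×10⁴ g/gal

0.0867 short ton/ft³ × 907.185 kg/short ton ÷ 0.0283168 m³/ft³ = 2777.61 kg/m³
2777.61 kg/m³ ÷ 0.001 kg/g × 0.00378541 m³/gal = 10514.4 g/gal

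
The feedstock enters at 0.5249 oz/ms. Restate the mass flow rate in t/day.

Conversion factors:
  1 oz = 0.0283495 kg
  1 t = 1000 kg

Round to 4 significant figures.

1286 t/day

0.5249 oz/ms × 0.0283495 kg/oz ÷ 0.001 s/ms = 14.8807 kg/s
14.8807 kg/s ÷ 1000 kg/t × 86400 s/day = 1285.69 t/day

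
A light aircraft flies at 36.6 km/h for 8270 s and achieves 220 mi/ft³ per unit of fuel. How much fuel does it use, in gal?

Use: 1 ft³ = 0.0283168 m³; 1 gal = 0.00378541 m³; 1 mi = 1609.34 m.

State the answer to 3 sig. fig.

1.78 gal

36.6 km/h → 10.1667 m/s
d = v × t = 10.1667 × 8270 = 84078.6 m
220 mi/ft³ → 1.25033×10⁷ m/m³
V = d / (distance per unit fuel) = 84078.6 / 1.25033×10⁷ = 0.00672451 m³
In gal: 0.00672451 / 0.00378541 = 1.77643 gal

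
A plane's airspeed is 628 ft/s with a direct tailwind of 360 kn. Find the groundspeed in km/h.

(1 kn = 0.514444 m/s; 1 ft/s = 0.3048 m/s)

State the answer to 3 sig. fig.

1360 km/h

628 ft/s × 0.3048 = 191.414 m/s
360 kn × 0.514444 = 185.2 m/s
Sum: 191.414 + 185.2 = 376.614 m/s
In km/h: 376.614 / (1/3.6) = 1355.81 km/h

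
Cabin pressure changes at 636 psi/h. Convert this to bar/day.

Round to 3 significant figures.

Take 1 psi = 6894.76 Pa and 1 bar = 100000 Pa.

1050 bar/day

636 psi/h × 6894.76 Pa/psi ÷ 3600 s/h = 1218.07 Pa/s
1218.07 Pa/s ÷ 100000 Pa/bar × 86400 s/day = 1052.41 bar/day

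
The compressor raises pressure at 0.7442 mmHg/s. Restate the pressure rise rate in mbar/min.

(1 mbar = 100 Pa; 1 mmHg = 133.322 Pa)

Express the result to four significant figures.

59.53 mbar/min

0.7442 mmHg/s × 133.322 Pa/mmHg = 99.2182 Pa/s
99.2182 Pa/s ÷ 100 Pa/mbar × 60 s/min = 59.5309 mbar/min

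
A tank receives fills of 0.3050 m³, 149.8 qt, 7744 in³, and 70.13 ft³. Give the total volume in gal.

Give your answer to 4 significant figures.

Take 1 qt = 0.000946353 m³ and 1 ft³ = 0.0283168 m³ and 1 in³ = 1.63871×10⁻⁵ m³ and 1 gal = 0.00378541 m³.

0.3050 m³ (already m³)
149.8 qt × 0.000946353 → 0.141764 m³
7744 in³ × 1.63871×10⁻⁵ → 0.126902 m³
70.13 ft³ × 0.0283168 → 1.98586 m³
Sum: 0.305 + 0.141764 + 0.126902 + 1.98586 = 2.55953 m³
In gal: 2.55953 / 0.00378541 = 676.157 gal

676.2 gal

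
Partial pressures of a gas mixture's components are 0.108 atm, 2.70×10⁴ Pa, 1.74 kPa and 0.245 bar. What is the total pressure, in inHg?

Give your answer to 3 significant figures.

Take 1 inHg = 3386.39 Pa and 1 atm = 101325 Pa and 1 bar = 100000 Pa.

0.108 atm × 101325 = 10943.1 Pa
2.70×10⁴ Pa (already Pa)
1.74 kPa × 1000 = 1740 Pa
0.245 bar × 100000 = 24500 Pa
Sum: 10943.1 + 27000 + 1740 + 24500 = 64183.1 Pa
In inHg: 64183.1 / 3386.39 = 18.9533 inHg

19.0 inHg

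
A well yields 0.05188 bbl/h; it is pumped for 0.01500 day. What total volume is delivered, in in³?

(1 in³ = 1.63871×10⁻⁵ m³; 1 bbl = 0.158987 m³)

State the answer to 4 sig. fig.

0.05188 bbl/h → 2.29118×10⁻⁶ m³/s
0.01500 day → 1296 s
V = Q × t = 2.29118×10⁻⁶ × 1296 = 0.00296937 m³
In in³: 0.00296937 / 1.63871×10⁻⁵ = 181.202 in³

181.2 in³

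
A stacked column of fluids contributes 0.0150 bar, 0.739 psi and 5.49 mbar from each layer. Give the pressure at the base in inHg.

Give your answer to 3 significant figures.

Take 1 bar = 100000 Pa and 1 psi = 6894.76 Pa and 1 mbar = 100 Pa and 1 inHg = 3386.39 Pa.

0.0150 bar × 100000 = 1500 Pa
0.739 psi × 6894.76 = 5095.23 Pa
5.49 mbar × 100 = 549 Pa
Combined: 1500 + 5095.23 + 549 = 7144.23 Pa
In inHg: 7144.23 / 3386.39 = 2.10969 inHg

2.11 inHg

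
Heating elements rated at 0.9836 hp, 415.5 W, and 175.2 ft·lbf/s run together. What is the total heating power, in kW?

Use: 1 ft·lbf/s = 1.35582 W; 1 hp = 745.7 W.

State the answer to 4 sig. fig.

1.387 kW

0.9836 hp × 745.7 → 733.471 W
415.5 W (already W)
175.2 ft·lbf/s × 1.35582 → 237.54 W
Sum: 733.471 + 415.5 + 237.54 = 1386.51 W
In kW: 1386.51 / 1000 = 1.38651 kW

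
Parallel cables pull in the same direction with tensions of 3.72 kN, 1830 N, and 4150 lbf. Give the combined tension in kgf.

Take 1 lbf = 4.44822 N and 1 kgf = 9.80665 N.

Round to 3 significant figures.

3.72 kN × 1000 = 3720 N
1830 N (already N)
4150 lbf × 4.44822 = 18460.1 N
Sum: 3720 + 1830 + 18460.1 = 24010.1 N
In kgf: 24010.1 / 9.80665 = 2448.35 kgf

2450 kgf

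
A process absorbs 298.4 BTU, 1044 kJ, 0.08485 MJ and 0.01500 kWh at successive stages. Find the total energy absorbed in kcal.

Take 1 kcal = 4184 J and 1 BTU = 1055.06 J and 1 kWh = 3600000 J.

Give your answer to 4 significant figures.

358.0 kcal

298.4 BTU × 1055.06 = 314830 J
1044 kJ × 1000 = 1.044×10⁶ J
0.08485 MJ × 1000000 = 84850 J
0.01500 kWh × 3600000 = 54000 J
Sum: 314830 + 1.044×10⁶ + 84850 + 54000 = 1.49768×10⁶ J
In kcal: 1.49768×10⁶ / 4184 = 357.954 kcal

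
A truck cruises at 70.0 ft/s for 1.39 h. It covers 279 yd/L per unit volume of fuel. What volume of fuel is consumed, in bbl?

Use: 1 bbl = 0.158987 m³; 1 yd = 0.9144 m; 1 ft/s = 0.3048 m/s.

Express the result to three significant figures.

70.0 ft/s → 21.336 m/s
1.39 h → 5004 s
d = v × t = 21.336 × 5004 = 106765 m
279 yd/L → 255118 m/m³
V = d / (distance per unit fuel) = 106765 / 255118 = 0.418493 m³
In bbl: 0.418493 / 0.158987 = 2.63225 bbl

2.63 bbl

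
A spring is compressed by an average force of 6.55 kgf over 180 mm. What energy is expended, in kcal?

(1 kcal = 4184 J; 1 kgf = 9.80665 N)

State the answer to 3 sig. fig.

6.55 kgf × 9.80665 = 64.2336 N
180 mm × 0.001 = 0.18 m
W = F × d = 64.2336 N × 0.18 m = 11.562 J
11.562 J ÷ (4184 J/kcal) = 0.00276338 kcal

0.00276 kcal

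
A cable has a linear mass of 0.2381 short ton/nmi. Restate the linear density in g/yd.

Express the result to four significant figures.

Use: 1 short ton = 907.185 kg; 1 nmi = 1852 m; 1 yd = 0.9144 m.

106.6 g/yd

0.2381 short ton/nmi × 907.185 kg/short ton ÷ 1852 m/nmi = 0.116631 kg/m
0.116631 kg/m ÷ 0.001 kg/g × 0.9144 m/yd = 106.647 g/yd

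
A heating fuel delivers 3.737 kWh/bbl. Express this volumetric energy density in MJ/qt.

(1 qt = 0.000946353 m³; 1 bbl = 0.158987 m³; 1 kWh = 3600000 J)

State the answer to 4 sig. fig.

0.08008 MJ/qt

3.737 kWh/bbl × 3600000 J/kWh ÷ 0.158987 m³/bbl = 8.46182×10⁷ J/m³
8.46182×10⁷ J/m³ ÷ 1000000 J/MJ × 0.000946353 m³/qt = 0.0800787 MJ/qt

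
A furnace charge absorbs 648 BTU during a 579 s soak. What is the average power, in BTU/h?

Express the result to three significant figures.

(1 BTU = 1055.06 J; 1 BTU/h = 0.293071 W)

648 BTU × 1055.06 → 683679 J
P = E / t = 683679 J / 579 s = 1180.79 W
1180.79 W ÷ (0.293071 W/BTU/h) = 4029.02 BTU/h

4030 BTU/h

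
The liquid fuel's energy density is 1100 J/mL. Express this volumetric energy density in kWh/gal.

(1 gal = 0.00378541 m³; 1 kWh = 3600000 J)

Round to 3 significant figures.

1.16 kWh/gal

1100 J/mL ÷ 10⁻⁶ m³/mL = 1.1×10⁹ J/m³
1.1×10⁹ J/m³ ÷ 3600000 J/kWh × 0.00378541 m³/gal = 1.15665 kWh/gal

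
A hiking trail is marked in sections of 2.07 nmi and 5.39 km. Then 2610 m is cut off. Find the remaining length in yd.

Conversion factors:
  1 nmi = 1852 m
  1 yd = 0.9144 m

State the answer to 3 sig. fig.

7230 yd

2.07 nmi × 1852 → 3833.64 m
5.39 km × 1000 → 5390 m
2610 m (already m)
Result: 3833.64 + 5390 − 2610 = 6613.64 m
In yd: 6613.64 / 0.9144 = 7232.76 yd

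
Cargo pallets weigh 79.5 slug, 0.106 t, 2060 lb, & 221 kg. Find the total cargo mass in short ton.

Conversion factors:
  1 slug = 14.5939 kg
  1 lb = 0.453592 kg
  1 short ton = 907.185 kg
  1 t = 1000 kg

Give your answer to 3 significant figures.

2.67 short ton

79.5 slug × 14.5939 = 1160.22 kg
0.106 t × 1000 = 106 kg
2060 lb × 0.453592 = 934.4 kg
221 kg (already kg)
Total: 1160.22 + 106 + 934.4 + 221 = 2421.62 kg
In short ton: 2421.62 / 907.185 = 2.66938 short ton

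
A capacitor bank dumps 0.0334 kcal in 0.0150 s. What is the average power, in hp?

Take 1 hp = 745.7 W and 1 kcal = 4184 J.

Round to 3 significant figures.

12.5 hp

0.0334 kcal × 4184 = 139.746 J
P = E / t = 139.746 J / 0.015 s = 9316.4 W
9316.4 W ÷ (745.7 W/hp) = 12.4935 hp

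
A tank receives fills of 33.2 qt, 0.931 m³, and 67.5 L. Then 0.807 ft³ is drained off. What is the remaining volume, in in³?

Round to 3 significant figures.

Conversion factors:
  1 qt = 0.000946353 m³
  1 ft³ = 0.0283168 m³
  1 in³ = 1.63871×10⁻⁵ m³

33.2 qt × 0.000946353 → 0.0314189 m³
0.931 m³ (already m³)
67.5 L × 0.001 → 0.0675 m³
0.807 ft³ × 0.0283168 → 0.0228517 m³
Sum: 0.0314189 + 0.931 + 0.0675 − 0.0228517 = 1.00707 m³
In in³: 1.00707 / 1.63871×10⁻⁵ = 61455 in³

6.15×10⁴ in³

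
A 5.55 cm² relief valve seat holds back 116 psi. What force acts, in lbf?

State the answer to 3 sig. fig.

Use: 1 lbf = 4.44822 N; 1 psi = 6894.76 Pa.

116 psi × 6894.76 = 799792 Pa
5.55 cm² × 0.0001 = 5.55×10⁻⁴ m²
F = P × A = 799792 Pa × 5.55×10⁻⁴ m² = 443.885 N
443.885 N ÷ (4.44822 N/lbf) = 99.7894 lbf

99.8 lbf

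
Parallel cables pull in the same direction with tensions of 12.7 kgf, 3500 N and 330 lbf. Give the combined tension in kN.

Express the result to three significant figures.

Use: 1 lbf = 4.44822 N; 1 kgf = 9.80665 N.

12.7 kgf × 9.80665 → 124.544 N
3500 N (already N)
330 lbf × 4.44822 → 1467.91 N
Sum: 124.544 + 3500 + 1467.91 = 5092.45 N
In kN: 5092.45 / 1000 = 5.09245 kN

5.09 kN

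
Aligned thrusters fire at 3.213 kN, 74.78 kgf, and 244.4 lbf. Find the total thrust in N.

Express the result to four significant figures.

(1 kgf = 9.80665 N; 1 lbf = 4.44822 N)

5033 N

3.213 kN × 1000 → 3213 N
74.78 kgf × 9.80665 → 733.341 N
244.4 lbf × 4.44822 → 1087.14 N
Total: 3213 + 733.341 + 1087.14 = 5033.48 N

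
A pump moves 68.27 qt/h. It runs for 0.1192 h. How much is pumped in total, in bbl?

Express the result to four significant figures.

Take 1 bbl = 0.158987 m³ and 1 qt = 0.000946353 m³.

68.27 qt/h → 1.79465×10⁻⁵ m³/s
0.1192 h → 429.12 s
V = Q × t = 1.79465×10⁻⁵ × 429.12 = 0.0077012 m³
In bbl: 0.0077012 / 0.158987 = 0.0484392 bbl

0.04844 bbl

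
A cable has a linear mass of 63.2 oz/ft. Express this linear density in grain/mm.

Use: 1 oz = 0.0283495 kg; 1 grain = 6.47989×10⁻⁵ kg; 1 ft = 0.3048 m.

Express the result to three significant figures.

63.2 oz/ft × 0.0283495 kg/oz ÷ 0.3048 m/ft = 5.87824 kg/m
5.87824 kg/m ÷ 6.47989×10⁻⁵ kg/grain × 0.001 m/mm = 90.7151 grain/mm

90.7 grain/mm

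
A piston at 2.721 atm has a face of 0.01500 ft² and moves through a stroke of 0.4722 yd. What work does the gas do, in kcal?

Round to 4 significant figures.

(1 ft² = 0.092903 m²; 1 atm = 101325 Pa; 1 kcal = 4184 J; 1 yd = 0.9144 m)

2.721 atm → 275705 Pa
0.01500 ft² → 0.00139354 m²
F = P × A = 275705 × 0.00139354 = 384.206 N
0.4722 yd → 0.43178 m
W = F × d = 384.206 × 0.43178 = 165.892 J
In kcal: 165.892 / 4184 = 0.0396491 kcal

0.03965 kcal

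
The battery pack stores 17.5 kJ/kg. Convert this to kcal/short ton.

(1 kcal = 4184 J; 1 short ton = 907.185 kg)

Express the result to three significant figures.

3790 kcal/short ton

17.5 kJ/kg × 1000 J/kJ = 17500 J/kg
17500 J/kg ÷ 4184 J/kcal × 907.185 kg/short ton = 3794.39 kcal/short ton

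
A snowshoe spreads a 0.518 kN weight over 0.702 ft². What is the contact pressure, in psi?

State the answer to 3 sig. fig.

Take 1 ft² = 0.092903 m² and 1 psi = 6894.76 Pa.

0.518 kN × 1000 = 518 N
0.702 ft² × 0.092903 = 0.0652179 m²
P = F / A = 518 N / 0.0652179 m² = 7942.6 Pa
7942.6 Pa ÷ (6894.76 Pa/psi) = 1.15198 psi

1.15 psi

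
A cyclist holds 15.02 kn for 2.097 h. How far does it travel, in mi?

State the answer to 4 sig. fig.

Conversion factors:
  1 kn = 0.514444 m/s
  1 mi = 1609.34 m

15.02 kn × 0.514444 = 7.72695 m/s
2.097 h × 3600 = 7549.2 s
d = v × t = 7.72695 m/s × 7549.2 s = 58332.3 m
58332.3 m ÷ (1609.34 m/mi) = 36.2461 mi

36.25 mi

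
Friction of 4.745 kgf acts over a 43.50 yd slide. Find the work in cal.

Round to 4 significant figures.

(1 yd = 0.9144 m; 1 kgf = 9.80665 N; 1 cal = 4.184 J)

4.745 kgf × 9.80665 = 46.5326 N
43.50 yd × 0.9144 = 39.7764 m
W = F × d = 46.5326 N × 39.7764 m = 1850.9 J
1850.9 J ÷ (4.184 J/cal) = 442.376 cal

442.4 cal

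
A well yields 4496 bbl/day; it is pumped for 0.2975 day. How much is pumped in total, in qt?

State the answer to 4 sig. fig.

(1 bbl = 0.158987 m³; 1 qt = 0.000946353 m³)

2.247×10⁵ qt

4496 bbl/day → 0.00827321 m³/s
0.2975 day → 25704 s
V = Q × t = 0.00827321 × 25704 = 212.655 m³
In qt: 212.655 / 0.000946353 = 224710 qt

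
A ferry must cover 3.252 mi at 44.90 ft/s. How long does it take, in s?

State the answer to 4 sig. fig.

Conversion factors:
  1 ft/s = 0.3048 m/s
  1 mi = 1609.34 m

382.4 s

3.252 mi × 1609.34 = 5233.57 m
44.90 ft/s × 0.3048 = 13.6855 m/s
t = d / v = 5233.57 m / 13.6855 m/s = 382.417 s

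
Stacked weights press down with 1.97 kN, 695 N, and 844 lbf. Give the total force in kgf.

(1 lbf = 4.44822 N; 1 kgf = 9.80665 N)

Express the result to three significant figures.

655 kgf

1.97 kN × 1000 → 1970 N
695 N (already N)
844 lbf × 4.44822 → 3754.3 N
Sum: 1970 + 695 + 3754.3 = 6419.3 N
In kgf: 6419.3 / 9.80665 = 654.586 kgf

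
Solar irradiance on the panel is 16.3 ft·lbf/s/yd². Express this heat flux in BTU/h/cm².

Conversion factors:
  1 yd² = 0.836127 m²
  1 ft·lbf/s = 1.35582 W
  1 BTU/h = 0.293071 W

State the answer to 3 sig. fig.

16.3 ft·lbf/s/yd² × 1.35582 W/ft·lbf/s ÷ 0.836127 m²/yd² = 26.4312 W/m²
26.4312 W/m² ÷ 0.293071 W/BTU/h × 0.0001 m²/cm² = 0.0090187 BTU/h/cm²

0.00902 BTU/h/cm²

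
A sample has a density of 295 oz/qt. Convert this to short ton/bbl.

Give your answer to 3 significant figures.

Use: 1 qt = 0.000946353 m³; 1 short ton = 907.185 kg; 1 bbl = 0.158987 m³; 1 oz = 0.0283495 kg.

295 oz/qt × 0.0283495 kg/oz ÷ 0.000946353 m³/qt = 8837.19 kg/m³
8837.19 kg/m³ ÷ 907.185 kg/short ton × 0.158987 m³/bbl = 1.54875 short ton/bbl

1.55 short ton/bbl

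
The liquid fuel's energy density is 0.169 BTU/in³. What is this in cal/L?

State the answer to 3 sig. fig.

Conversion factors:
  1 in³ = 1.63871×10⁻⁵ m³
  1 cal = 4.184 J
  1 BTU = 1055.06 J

0.169 BTU/in³ × 1055.06 J/BTU ÷ 1.63871×10⁻⁵ m³/in³ = 1.08808×10⁷ J/m³
1.08808×10⁷ J/m³ ÷ 4.184 J/cal × 0.001 m³/L = 2600.57 cal/L

2600 cal/L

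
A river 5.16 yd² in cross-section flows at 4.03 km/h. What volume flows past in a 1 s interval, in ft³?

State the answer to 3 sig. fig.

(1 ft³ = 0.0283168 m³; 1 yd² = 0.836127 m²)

171 ft³

4.03 km/h × (1/3.6) → 1.11944 m/s
5.16 yd² × 0.836127 → 4.31442 m²
V = v × A × t = 1.11944 m/s × 4.31442 m² × 1 s = 4.82973 m³
4.82973 m³ ÷ (0.0283168 m³/ft³) = 170.561 ft³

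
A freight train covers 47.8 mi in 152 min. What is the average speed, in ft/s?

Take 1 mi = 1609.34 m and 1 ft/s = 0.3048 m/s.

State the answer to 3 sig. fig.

27.7 ft/s

47.8 mi × 1609.34 = 76926.5 m
152 min × 60 = 9120 s
v = d / t = 76926.5 m / 9120 s = 8.43492 m/s
8.43492 m/s ÷ (0.3048 m/s/ft/s) = 27.6736 ft/s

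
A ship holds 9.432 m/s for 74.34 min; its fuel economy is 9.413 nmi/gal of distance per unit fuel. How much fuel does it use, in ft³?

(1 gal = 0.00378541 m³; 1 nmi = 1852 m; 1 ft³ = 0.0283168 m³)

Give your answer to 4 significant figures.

74.34 min → 4460.4 s
d = v × t = 9.432 × 4460.4 = 42070.5 m
9.413 nmi/gal → 4.60528×10⁶ m/m³
V = d / (distance per unit fuel) = 42070.5 / 4.60528×10⁶ = 0.00913528 m³
In ft³: 0.00913528 / 0.0283168 = 0.32261 ft³

0.3226 ft³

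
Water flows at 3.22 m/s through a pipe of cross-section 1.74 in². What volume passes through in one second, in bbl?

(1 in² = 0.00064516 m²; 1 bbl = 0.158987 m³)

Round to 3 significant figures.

1.74 in² × 0.00064516 = 0.00112258 m²
V = v × A × t = 3.22 m/s × 0.00112258 m² × 1 s = 0.00361471 m³
0.00361471 m³ ÷ (0.158987 m³/bbl) = 0.0227359 bbl

0.0227 bbl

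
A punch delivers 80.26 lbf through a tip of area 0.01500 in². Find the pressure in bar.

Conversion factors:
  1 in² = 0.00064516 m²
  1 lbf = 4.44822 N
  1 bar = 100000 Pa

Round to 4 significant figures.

368.9 bar

80.26 lbf × 4.44822 → 357.014 N
0.01500 in² × 0.00064516 → 9.6774×10⁻⁶ m²
P = F / A = 357.014 N / 9.6774×10⁻⁶ m² = 3.68915×10⁷ Pa
3.68915×10⁷ Pa ÷ (100000 Pa/bar) = 368.915 bar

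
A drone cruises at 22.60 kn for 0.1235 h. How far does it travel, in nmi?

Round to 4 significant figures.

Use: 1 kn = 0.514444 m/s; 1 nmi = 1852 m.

2.791 nmi

22.60 kn × 0.514444 = 11.6264 m/s
0.1235 h × 3600 = 444.6 s
d = v × t = 11.6264 m/s × 444.6 s = 5169.1 m
5169.1 m ÷ (1852 m/nmi) = 2.79109 nmi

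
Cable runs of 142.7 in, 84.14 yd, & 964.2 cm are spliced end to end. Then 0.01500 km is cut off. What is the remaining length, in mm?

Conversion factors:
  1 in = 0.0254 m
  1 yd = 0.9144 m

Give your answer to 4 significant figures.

142.7 in × 0.0254 = 3.62458 m
84.14 yd × 0.9144 = 76.9376 m
964.2 cm × 0.01 = 9.642 m
0.01500 km × 1000 = 15 m
Sum: 3.62458 + 76.9376 + 9.642 − 15 = 75.2042 m
In mm: 75.2042 / 0.001 = 75204.2 mm

7.520×10⁴ mm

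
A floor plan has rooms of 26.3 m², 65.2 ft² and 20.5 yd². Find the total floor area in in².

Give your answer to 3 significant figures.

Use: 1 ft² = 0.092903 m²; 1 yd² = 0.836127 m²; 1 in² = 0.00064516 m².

7.67×10⁴ in²

26.3 m² (already m²)
65.2 ft² × 0.092903 → 6.05728 m²
20.5 yd² × 0.836127 → 17.1406 m²
Total: 26.3 + 6.05728 + 17.1406 = 49.4979 m²
In in²: 49.4979 / 0.00064516 = 76721.9 in²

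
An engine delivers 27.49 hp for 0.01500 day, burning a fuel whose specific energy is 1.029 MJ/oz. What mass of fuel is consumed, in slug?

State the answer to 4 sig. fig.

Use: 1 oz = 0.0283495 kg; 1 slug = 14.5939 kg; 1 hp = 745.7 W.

27.49 hp → 20499.3 W
0.01500 day → 1296 s
E = P × t = 20499.3 × 1296 = 2.65671×10⁷ J
1.029 MJ/oz → 3.62969×10⁷ J/kg
m = E / e_s = 2.65671×10⁷ / 3.62969×10⁷ = 0.731939 kg
In slug: 0.731939 / 14.5939 = 0.0501538 slug

0.05015 slug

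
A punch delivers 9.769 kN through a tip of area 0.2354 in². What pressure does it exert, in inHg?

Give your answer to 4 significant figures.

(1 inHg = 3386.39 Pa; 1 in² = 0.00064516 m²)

9.769 kN × 1000 = 9769 N
0.2354 in² × 0.00064516 = 1.51871×10⁻⁴ m²
P = F / A = 9769 N / 1.51871×10⁻⁴ m² = 6.43243×10⁷ Pa
6.43243×10⁷ Pa ÷ (3386.39 Pa/inHg) = 18994.9 inHg

1.899×10⁴ inHg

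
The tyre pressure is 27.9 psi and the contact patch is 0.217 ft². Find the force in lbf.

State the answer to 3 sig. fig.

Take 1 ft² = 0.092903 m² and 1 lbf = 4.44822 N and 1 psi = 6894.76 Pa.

27.9 psi × 6894.76 = 192364 Pa
0.217 ft² × 0.092903 = 0.02016 m²
F = P × A = 192364 Pa × 0.02016 m² = 3878.06 N
3878.06 N ÷ (4.44822 N/lbf) = 871.823 lbf

872 lbf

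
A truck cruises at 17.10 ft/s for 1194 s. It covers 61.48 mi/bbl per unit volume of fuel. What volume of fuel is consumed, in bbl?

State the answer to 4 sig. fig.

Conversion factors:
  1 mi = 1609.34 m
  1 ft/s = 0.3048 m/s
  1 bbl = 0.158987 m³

0.06290 bbl

17.10 ft/s → 5.21208 m/s
d = v × t = 5.21208 × 1194 = 6223.22 m
61.48 mi/bbl → 622329 m/m³
V = d / (distance per unit fuel) = 6223.22 / 622329 = 0.00999989 m³
In bbl: 0.00999989 / 0.158987 = 0.0628975 bbl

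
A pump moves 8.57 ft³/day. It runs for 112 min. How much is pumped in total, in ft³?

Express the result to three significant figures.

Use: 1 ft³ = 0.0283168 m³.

8.57 ft³/day → 2.80874×10⁻⁶ m³/s
112 min → 6720 s
V = Q × t = 2.80874×10⁻⁶ × 6720 = 0.0188747 m³
In ft³: 0.0188747 / 0.0283168 = 0.666555 ft³

0.667 ft³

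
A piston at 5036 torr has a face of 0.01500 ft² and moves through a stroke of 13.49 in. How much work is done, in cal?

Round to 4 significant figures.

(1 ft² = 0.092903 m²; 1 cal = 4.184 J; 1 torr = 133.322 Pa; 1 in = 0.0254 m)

5036 torr → 671410 Pa
0.01500 ft² → 0.00139354 m²
F = P × A = 671410 × 0.00139354 = 935.637 N
13.49 in → 0.342646 m
W = F × d = 935.637 × 0.342646 = 320.592 J
In cal: 320.592 / 4.184 = 76.6233 cal

76.62 cal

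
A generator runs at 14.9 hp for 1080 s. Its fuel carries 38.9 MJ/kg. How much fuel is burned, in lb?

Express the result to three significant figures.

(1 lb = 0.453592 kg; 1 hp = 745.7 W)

0.680 lb

14.9 hp → 11110.9 W
E = P × t = 11110.9 × 1080 = 1.19998×10⁷ J
38.9 MJ/kg → 3.89×10⁷ J/kg
m = E / e_s = 1.19998×10⁷ / 3.89×10⁷ = 0.308478 kg
In lb: 0.308478 / 0.453592 = 0.680078 lb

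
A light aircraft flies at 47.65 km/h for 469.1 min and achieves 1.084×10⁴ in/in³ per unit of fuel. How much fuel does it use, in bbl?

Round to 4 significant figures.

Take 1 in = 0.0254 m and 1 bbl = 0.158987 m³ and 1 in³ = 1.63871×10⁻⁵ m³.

47.65 km/h → 13.2361 m/s
469.1 min → 28146 s
d = v × t = 13.2361 × 28146 = 372543 m
1.084×10⁴ in/in³ → 1.6802×10⁷ m/m³
V = d / (distance per unit fuel) = 372543 / 1.6802×10⁷ = 0.0221725 m³
In bbl: 0.0221725 / 0.158987 = 0.139461 bbl

0.1395 bbl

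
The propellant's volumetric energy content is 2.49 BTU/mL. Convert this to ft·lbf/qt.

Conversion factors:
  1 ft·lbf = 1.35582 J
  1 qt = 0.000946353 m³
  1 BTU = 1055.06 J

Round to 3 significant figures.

1.83×10⁶ ft·lbf/qt

2.49 BTU/mL × 1055.06 J/BTU ÷ 10⁻⁶ m³/mL = 2.6271×10⁹ J/m³
2.6271×10⁹ J/m³ ÷ 1.35582 J/ft·lbf × 0.000946353 m³/qt = 1.8337×10⁶ ft·lbf/qt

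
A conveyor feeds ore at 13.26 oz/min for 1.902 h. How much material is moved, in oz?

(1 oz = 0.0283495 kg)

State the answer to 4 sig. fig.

1513 oz

13.26 oz/min → 0.00626524 kg/s
1.902 h → 6847.2 s
m = ṁ × t = 0.00626524 × 6847.2 = 42.8994 kg
In oz: 42.8994 / 0.0283495 = 1513.23 oz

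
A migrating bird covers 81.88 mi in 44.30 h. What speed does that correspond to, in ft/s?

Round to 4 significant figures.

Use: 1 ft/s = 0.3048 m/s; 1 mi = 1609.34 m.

2.711 ft/s

81.88 mi × 1609.34 → 131773 m
44.30 h × 3600 → 159480 s
v = d / t = 131773 m / 159480 s = 0.826267 m/s
0.826267 m/s ÷ (0.3048 m/s/ft/s) = 2.71085 ft/s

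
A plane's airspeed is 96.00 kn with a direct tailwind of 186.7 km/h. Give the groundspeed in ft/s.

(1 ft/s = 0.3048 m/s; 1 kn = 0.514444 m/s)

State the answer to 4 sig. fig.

332.2 ft/s

96.00 kn × 0.514444 = 49.3866 m/s
186.7 km/h × (1/3.6) = 51.8611 m/s
Total: 49.3866 + 51.8611 = 101.248 m/s
In ft/s: 101.248 / 0.3048 = 332.178 ft/s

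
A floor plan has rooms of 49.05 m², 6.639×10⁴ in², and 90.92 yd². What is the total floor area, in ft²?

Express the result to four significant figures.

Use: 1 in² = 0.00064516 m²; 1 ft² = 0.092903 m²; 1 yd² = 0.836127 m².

1807 ft²

49.05 m² (already m²)
6.639×10⁴ in² × 0.00064516 → 42.8322 m²
90.92 yd² × 0.836127 → 76.0207 m²
Sum: 49.05 + 42.8322 + 76.0207 = 167.903 m²
In ft²: 167.903 / 0.092903 = 1807.29 ft²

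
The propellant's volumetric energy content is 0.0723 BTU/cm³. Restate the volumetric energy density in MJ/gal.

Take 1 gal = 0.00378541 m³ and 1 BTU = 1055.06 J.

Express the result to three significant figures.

0.289 MJ/gal

0.0723 BTU/cm³ × 1055.06 J/BTU ÷ 10⁻⁶ m³/cm³ = 7.62808×10⁷ J/m³
7.62808×10⁷ J/m³ ÷ 1000000 J/MJ × 0.00378541 m³/gal = 0.288754 MJ/gal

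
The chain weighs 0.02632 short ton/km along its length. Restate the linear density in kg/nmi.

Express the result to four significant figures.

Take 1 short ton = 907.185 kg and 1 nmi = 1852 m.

0.02632 short ton/km × 907.185 kg/short ton ÷ 1000 m/km = 0.0238771 kg/m
0.0238771 kg/m × 1852 m/nmi = 44.2204 kg/nmi

44.22 kg/nmi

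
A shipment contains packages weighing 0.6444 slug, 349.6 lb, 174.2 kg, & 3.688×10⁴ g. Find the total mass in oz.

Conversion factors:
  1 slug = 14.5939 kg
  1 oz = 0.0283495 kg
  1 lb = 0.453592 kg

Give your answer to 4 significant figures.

0.6444 slug × 14.5939 → 9.40431 kg
349.6 lb × 0.453592 → 158.576 kg
174.2 kg (already kg)
3.688×10⁴ g × 0.001 → 36.88 kg
Combined: 9.40431 + 158.576 + 174.2 + 36.88 = 379.06 kg
In oz: 379.06 / 0.0283495 = 13371 oz

1.337×10⁴ oz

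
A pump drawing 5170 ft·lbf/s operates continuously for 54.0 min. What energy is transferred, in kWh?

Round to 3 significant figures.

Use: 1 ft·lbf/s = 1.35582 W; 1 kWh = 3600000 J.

6.31 kWh

5170 ft·lbf/s × 1.35582 = 7009.59 W
54.0 min × 60 = 3240 s
E = P × t = 7009.59 W × 3240 s = 2.27111×10⁷ J
2.27111×10⁷ J ÷ (3600000 J/kWh) = 6.30864 kWh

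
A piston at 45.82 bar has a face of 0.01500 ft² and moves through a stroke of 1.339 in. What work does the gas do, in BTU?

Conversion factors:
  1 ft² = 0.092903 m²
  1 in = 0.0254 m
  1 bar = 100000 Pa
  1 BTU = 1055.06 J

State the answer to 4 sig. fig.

45.82 bar → 4.582×10⁶ Pa
0.01500 ft² → 0.00139354 m²
F = P × A = 4.582×10⁶ × 0.00139354 = 6385.2 N
1.339 in → 0.0340106 m
W = F × d = 6385.2 × 0.0340106 = 217.164 J
In BTU: 217.164 / 1055.06 = 0.205831 BTU

0.2058 BTU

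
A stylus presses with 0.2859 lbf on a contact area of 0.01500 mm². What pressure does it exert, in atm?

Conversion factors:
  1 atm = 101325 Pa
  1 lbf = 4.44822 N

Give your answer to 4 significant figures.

836.7 atm

0.2859 lbf × 4.44822 → 1.27175 N
0.01500 mm² × 10⁻⁶ → 1.5×10⁻⁸ m²
P = F / A = 1.27175 N / 1.5×10⁻⁸ m² = 8.47833×10⁷ Pa
8.47833×10⁷ Pa ÷ (101325 Pa/atm) = 836.746 atm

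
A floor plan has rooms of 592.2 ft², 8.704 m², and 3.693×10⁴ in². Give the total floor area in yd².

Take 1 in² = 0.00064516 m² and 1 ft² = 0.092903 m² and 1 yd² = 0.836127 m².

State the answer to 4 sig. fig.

104.7 yd²

592.2 ft² × 0.092903 = 55.0172 m²
8.704 m² (already m²)
3.693×10⁴ in² × 0.00064516 = 23.8258 m²
Total: 55.0172 + 8.704 + 23.8258 = 87.547 m²
In yd²: 87.547 / 0.836127 = 104.705 yd²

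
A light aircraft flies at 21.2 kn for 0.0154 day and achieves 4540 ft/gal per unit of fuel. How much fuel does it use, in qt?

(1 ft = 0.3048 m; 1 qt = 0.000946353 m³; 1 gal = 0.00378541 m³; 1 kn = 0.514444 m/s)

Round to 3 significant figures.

41.9 qt

21.2 kn → 10.9062 m/s
0.0154 day → 1330.56 s
d = v × t = 10.9062 × 1330.56 = 14511.4 m
4540 ft/gal → 365559 m/m³
V = d / (distance per unit fuel) = 14511.4 / 365559 = 0.0396965 m³
In qt: 0.0396965 / 0.000946353 = 41.9468 qt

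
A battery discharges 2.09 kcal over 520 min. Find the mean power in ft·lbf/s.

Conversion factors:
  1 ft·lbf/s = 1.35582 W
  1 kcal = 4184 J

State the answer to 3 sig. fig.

0.207 ft·lbf/s

2.09 kcal × 4184 → 8744.56 J
520 min × 60 → 31200 s
P = E / t = 8744.56 J / 31200 s = 0.280274 W
0.280274 W ÷ (1.35582 W/ft·lbf/s) = 0.206719 ft·lbf/s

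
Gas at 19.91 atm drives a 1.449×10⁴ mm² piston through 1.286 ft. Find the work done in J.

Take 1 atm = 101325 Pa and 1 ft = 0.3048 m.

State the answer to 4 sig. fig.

1.146×10⁴ J

19.91 atm → 2.01738×10⁶ Pa
1.449×10⁴ mm² → 0.01449 m²
F = P × A = 2.01738×10⁶ × 0.01449 = 29231.8 N
1.286 ft → 0.391973 m
W = F × d = 29231.8 × 0.391973 = 11458.1 J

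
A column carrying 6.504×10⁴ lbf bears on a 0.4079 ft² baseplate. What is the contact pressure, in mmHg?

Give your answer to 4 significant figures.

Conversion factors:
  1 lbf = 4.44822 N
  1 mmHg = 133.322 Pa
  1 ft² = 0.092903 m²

6.504×10⁴ lbf × 4.44822 = 289312 N
0.4079 ft² × 0.092903 = 0.0378951 m²
P = F / A = 289312 N / 0.0378951 m² = 7.63455×10⁶ Pa
7.63455×10⁶ Pa ÷ (133.322 Pa/mmHg) = 57264 mmHg

5.726×10⁴ mmHg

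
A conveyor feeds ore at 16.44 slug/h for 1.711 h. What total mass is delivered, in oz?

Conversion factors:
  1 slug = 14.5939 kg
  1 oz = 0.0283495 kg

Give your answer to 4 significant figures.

1.448×10⁴ oz

16.44 slug/h → 0.0666455 kg/s
1.711 h → 6159.6 s
m = ṁ × t = 0.0666455 × 6159.6 = 410.51 kg
In oz: 410.51 / 0.0283495 = 14480.3 oz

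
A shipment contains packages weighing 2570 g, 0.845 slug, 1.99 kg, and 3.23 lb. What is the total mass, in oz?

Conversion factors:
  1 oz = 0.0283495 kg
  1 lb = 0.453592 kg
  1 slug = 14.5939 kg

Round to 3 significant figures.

2570 g × 0.001 = 2.57 kg
0.845 slug × 14.5939 = 12.3318 kg
1.99 kg (already kg)
3.23 lb × 0.453592 = 1.4651 kg
Combined: 2.57 + 12.3318 + 1.99 + 1.4651 = 18.3569 kg
In oz: 18.3569 / 0.0283495 = 647.521 oz

648 oz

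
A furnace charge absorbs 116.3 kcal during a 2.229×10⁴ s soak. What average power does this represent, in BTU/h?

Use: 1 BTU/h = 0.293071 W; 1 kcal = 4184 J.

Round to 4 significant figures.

74.49 BTU/h

116.3 kcal × 4184 = 486599 J
P = E / t = 486599 J / 22290 s = 21.8304 W
21.8304 W ÷ (0.293071 W/BTU/h) = 74.4884 BTU/h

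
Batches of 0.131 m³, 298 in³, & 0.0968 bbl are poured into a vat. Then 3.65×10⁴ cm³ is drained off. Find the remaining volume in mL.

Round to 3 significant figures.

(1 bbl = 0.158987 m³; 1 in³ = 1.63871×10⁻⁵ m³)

1.15×10⁵ mL

0.131 m³ (already m³)
298 in³ × 1.63871×10⁻⁵ = 0.00488336 m³
0.0968 bbl × 0.158987 = 0.0153899 m³
3.65×10⁴ cm³ × 10⁻⁶ = 0.0365 m³
Net: 0.131 + 0.00488336 + 0.0153899 − 0.0365 = 0.114773 m³
In mL: 0.114773 / 10⁻⁶ = 114773 mL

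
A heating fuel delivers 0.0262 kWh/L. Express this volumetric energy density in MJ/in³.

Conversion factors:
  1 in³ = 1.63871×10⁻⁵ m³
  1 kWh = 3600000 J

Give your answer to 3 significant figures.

0.00155 MJ/in³

0.0262 kWh/L × 3600000 J/kWh ÷ 0.001 m³/L = 9.432×10⁷ J/m³
9.432×10⁷ J/m³ ÷ 1000000 J/MJ × 1.63871×10⁻⁵ m³/in³ = 0.00154563 MJ/in³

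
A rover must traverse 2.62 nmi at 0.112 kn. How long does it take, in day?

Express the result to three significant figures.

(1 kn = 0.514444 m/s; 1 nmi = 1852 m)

2.62 nmi × 1852 = 4852.24 m
0.112 kn × 0.514444 = 0.0576177 m/s
t = d / v = 4852.24 m / 0.0576177 m/s = 84214.4 s
84214.4 s ÷ (86400 s/day) = 0.974704 day

0.975 day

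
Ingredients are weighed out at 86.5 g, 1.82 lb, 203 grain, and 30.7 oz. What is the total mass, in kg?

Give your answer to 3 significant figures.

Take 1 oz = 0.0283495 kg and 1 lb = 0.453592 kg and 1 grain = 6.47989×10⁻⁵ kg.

1.80 kg

86.5 g × 0.001 → 0.0865 kg
1.82 lb × 0.453592 → 0.825537 kg
203 grain × 6.47989×10⁻⁵ → 0.0131542 kg
30.7 oz × 0.0283495 → 0.87033 kg
Combined: 0.0865 + 0.825537 + 0.0131542 + 0.87033 = 1.79552 kg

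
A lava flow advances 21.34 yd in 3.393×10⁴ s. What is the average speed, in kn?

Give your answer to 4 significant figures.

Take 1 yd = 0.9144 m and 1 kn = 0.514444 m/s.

0.001118 kn

21.34 yd × 0.9144 → 19.5133 m
v = d / t = 19.5133 m / 33930 s = 5.75105×10⁻⁴ m/s
5.75105×10⁻⁴ m/s ÷ (0.514444 m/s/kn) = 0.00111792 kn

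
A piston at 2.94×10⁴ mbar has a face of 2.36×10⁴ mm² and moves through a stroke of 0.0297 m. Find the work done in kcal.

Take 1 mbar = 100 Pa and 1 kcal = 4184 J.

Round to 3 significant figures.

0.493 kcal

2.94×10⁴ mbar → 2.94×10⁶ Pa
2.36×10⁴ mm² → 0.0236 m²
F = P × A = 2.94×10⁶ × 0.0236 = 69384 N
W = F × d = 69384 × 0.0297 = 2060.7 J
In kcal: 2060.7 / 4184 = 0.492519 kcal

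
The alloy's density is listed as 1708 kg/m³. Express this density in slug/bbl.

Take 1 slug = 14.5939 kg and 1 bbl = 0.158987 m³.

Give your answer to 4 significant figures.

18.61 slug/bbl

1708 kg/m³ is already 1708 kg/m³
1708 kg/m³ ÷ 14.5939 kg/slug × 0.158987 m³/bbl = 18.6071 slug/bbl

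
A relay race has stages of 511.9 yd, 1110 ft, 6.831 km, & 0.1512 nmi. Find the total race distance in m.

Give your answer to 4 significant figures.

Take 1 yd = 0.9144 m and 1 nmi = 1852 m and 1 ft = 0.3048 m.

7917 m

511.9 yd × 0.9144 = 468.081 m
1110 ft × 0.3048 = 338.328 m
6.831 km × 1000 = 6831 m
0.1512 nmi × 1852 = 280.022 m
Combined: 468.081 + 338.328 + 6831 + 280.022 = 7917.43 m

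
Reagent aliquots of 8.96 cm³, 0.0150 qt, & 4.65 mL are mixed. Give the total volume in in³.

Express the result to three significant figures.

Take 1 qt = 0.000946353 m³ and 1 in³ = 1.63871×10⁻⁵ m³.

8.96 cm³ × 10⁻⁶ → 8.96×10⁻⁶ m³
0.0150 qt × 0.000946353 → 1.41953×10⁻⁵ m³
4.65 mL × 10⁻⁶ → 4.65×10⁻⁶ m³
Total: 8.96×10⁻⁶ + 1.41953×10⁻⁵ + 4.65×10⁻⁶ = 2.78053×10⁻⁵ m³
In in³: 2.78053×10⁻⁵ / 1.63871×10⁻⁵ = 1.69678 in³

1.70 in³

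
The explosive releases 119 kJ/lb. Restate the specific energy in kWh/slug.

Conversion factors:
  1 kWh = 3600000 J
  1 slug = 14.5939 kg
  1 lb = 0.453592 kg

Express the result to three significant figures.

119 kJ/lb × 1000 J/kJ ÷ 0.453592 kg/lb = 262350 J/kg
262350 J/kg ÷ 3600000 J/kWh × 14.5939 kg/slug = 1.06353 kWh/slug

1.06 kWh/slug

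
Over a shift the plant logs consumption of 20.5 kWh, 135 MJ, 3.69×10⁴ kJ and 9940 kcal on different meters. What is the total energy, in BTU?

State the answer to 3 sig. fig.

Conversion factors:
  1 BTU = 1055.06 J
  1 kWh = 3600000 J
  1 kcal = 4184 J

2.72×10⁵ BTU

20.5 kWh × 3600000 → 7.38×10⁷ J
135 MJ × 1000000 → 1.35×10⁸ J
3.69×10⁴ kJ × 1000 → 3.69×10⁷ J
9940 kcal × 4184 → 4.1589×10⁷ J
Sum: 7.38×10⁷ + 1.35×10⁸ + 3.69×10⁷ + 4.1589×10⁷ = 2.87289×10⁸ J
In BTU: 2.87289×10⁸ / 1055.06 = 272296 BTU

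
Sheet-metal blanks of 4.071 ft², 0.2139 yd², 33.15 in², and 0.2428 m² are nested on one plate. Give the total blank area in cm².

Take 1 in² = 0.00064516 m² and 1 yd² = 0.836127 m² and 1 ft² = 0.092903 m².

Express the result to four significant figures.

4.071 ft² × 0.092903 = 0.378208 m²
0.2139 yd² × 0.836127 = 0.178848 m²
33.15 in² × 0.00064516 = 0.0213871 m²
0.2428 m² (already m²)
Combined: 0.378208 + 0.178848 + 0.0213871 + 0.2428 = 0.821243 m²
In cm²: 0.821243 / 0.0001 = 8212.43 cm²

8212 cm²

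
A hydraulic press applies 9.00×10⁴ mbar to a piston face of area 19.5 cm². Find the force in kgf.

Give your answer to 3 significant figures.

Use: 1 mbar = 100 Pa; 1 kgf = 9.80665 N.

9.00×10⁴ mbar × 100 = 9×10⁶ Pa
19.5 cm² × 0.0001 = 0.00195 m²
F = P × A = 9×10⁶ Pa × 0.00195 m² = 17550 N
17550 N ÷ (9.80665 N/kgf) = 1789.6 kgf

1790 kgf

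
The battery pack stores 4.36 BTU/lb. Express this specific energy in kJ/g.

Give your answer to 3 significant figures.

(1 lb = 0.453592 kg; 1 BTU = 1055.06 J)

0.0101 kJ/g

4.36 BTU/lb × 1055.06 J/BTU ÷ 0.453592 kg/lb = 10141.4 J/kg
10141.4 J/kg ÷ 1000 J/kJ × 0.001 kg/g = 0.0101414 kJ/g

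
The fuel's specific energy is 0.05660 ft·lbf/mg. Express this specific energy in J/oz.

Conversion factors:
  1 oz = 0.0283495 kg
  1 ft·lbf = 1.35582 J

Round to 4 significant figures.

2176 J/oz

0.05660 ft·lbf/mg × 1.35582 J/ft·lbf ÷ 10⁻⁶ kg/mg = 76739.4 J/kg
76739.4 J/kg × 0.0283495 kg/oz = 2175.52 J/oz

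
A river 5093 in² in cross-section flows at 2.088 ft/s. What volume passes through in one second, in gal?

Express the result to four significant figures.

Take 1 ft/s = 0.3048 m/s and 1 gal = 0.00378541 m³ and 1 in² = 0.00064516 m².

552.4 gal

2.088 ft/s × 0.3048 = 0.636422 m/s
5093 in² × 0.00064516 = 3.2858 m²
V = v × A × t = 0.636422 m/s × 3.2858 m² × 1 s = 2.09116 m³
2.09116 m³ ÷ (0.00378541 m³/gal) = 552.426 gal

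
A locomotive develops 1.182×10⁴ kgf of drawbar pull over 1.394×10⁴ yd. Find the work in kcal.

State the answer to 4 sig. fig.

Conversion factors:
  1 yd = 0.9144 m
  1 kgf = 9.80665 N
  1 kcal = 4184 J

1.182×10⁴ kgf × 9.80665 → 115915 N
1.394×10⁴ yd × 0.9144 → 12746.7 m
W = F × d = 115915 N × 12746.7 m = 1.47753×10⁹ J
1.47753×10⁹ J ÷ (4184 J/kcal) = 353138 kcal

3.531×10⁵ kcal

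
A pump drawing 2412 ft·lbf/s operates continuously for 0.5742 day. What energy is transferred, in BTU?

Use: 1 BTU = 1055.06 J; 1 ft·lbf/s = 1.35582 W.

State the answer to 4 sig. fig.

2412 ft·lbf/s × 1.35582 → 3270.24 W
0.5742 day × 86400 → 49610.9 s
E = P × t = 3270.24 W × 49610.9 s = 1.6224×10⁸ J
1.6224×10⁸ J ÷ (1055.06 J/BTU) = 153773 BTU

1.538×10⁵ BTU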